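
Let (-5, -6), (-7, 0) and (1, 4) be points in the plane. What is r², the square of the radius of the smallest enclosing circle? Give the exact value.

34

Call the three points A, B, C in the order given.
Side lengths²: AB² = 40, AC² = 136, BC² = 80.
Since AC² = 136 ≥ 80 + 40 = 120, the angle opposite AC is not acute, so the smallest enclosing circle has AC as diameter.
Centre = midpoint of AC = (-2, -1), r² = 136/4 = 34.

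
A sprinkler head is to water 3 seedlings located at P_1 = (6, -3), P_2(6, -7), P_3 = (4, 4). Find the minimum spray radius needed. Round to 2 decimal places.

Side lengths²: P_1P_2² = 16, P_1P_3² = 53, P_2P_3² = 125.
Since P_2P_3² = 125 ≥ 53 + 16 = 69, the angle opposite P_2P_3 is not acute, so the smallest enclosing circle has P_2P_3 as diameter.
Centre = midpoint of P_2P_3 = (5, -1.5), r² = 125/4 = 31.25.
r = √(31.25) ≈ 5.59.

5.59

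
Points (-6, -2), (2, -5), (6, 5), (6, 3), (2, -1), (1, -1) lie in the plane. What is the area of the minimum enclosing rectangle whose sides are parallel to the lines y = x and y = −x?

In coordinates u = x + y, v = x − y the rectangle is axis-aligned; the map (x,y)→(u,v) scales areas by 2.
u-values: -8, -3, 11, 9, 1, 0; range = 11 − (-8) = 19.
v-values: -4, 7, 1, 3, 3, 2; range = 7 − (-4) = 11.
Area = (19 × 11) / 2 = 104.5.

104.5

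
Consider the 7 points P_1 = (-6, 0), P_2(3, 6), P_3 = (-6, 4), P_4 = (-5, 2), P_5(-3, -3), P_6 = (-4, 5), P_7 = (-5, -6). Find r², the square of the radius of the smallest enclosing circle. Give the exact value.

52

The minimum enclosing circle of a finite set is fixed by two of the points (as a diameter) or three (as a circumcircle).
The farthest pair is P_2–P_7 with squared distance 208. The circle on this segment as diameter has centre (-1, 0) and r² = 208/4 = 52.
Check P_1: distance² to centre = 25 ≤ 52, so it lies inside.
All remaining points lie in this disk, and no smaller disk contains both endpoints, so this is the minimum enclosing circle.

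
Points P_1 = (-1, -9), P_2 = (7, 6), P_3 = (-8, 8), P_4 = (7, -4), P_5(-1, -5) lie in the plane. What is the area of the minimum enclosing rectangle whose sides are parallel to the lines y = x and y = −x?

In coordinates u = x + y, v = x − y the rectangle is axis-aligned; the map (x,y)→(u,v) scales areas by 2.
u-values: -10, 13, 0, 3, -6; range = 13 − (-10) = 23.
v-values: 8, 1, -16, 11, 4; range = 11 − (-16) = 27.
Area = (23 × 27) / 2 = 310.5.

310.5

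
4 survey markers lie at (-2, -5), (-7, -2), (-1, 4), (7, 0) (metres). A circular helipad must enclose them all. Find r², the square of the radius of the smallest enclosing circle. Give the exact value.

50

The minimum enclosing circle of a finite set is fixed by two of the points (as a diameter) or three (as a circumcircle).
The farthest pair is (-7, -2)–(7, 0) with squared distance 200. The circle on this segment as diameter has centre (0, -1) and r² = 200/4 = 50.
Check (-2, -5): distance² to centre = 20 ≤ 50, so it lies inside.
All remaining points lie in this disk, and no smaller disk contains both endpoints, so this is the minimum enclosing circle.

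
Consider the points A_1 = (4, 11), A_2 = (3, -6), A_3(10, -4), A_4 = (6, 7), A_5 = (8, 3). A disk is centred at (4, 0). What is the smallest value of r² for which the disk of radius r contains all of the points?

The required radius is the distance from (4, 0) to the farthest point.
Squared distances: 121, 37, 52, 53, 25.
Maximum is 121, attained at A_1.

121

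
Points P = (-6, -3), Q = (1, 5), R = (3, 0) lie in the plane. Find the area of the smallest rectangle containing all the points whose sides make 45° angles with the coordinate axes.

52.5

In coordinates u = x + y, v = x − y the rectangle is axis-aligned; the map (x,y)→(u,v) scales areas by 2.
u-values: -9, 6, 3; range = 6 − (-9) = 15.
v-values: -3, -4, 3; range = 3 − (-4) = 7.
Area = (15 × 7) / 2 = 52.5.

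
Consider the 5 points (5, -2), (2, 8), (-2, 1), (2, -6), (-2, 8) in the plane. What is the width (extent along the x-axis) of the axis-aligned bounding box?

7

max x = 5, min x = -2, so width = 7.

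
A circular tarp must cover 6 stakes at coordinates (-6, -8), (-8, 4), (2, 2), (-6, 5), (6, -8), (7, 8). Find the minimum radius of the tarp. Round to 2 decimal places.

By Welzl's lemma the MEC is supported by two points (diametrically opposite) or three points (on a circumcircle).
The farthest pair is (-6, -8)–(7, 8) with squared distance 425. The circle on this segment as diameter has centre (0.5, 0) and r² = 425/4 = 106.25.
Check (-8, 4): distance² to centre = 88.25 ≤ 106.25, so it lies inside.
All remaining points lie in this disk, and no smaller disk contains both endpoints, so this is the minimum enclosing circle.
r = √(106.25) ≈ 10.31.

10.31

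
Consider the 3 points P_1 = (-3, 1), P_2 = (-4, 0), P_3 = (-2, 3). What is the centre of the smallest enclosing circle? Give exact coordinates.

Side lengths²: P_1P_2² = 2, P_1P_3² = 5, P_2P_3² = 13.
Since P_2P_3² = 13 ≥ 5 + 2 = 7, the angle opposite P_2P_3 is not acute, so the smallest enclosing circle has P_2P_3 as diameter.
Centre = midpoint of P_2P_3 = (-3, 1.5), r² = 13/4 = 3.25.
Centre = (-3, 1.5).

(-3, 1.5)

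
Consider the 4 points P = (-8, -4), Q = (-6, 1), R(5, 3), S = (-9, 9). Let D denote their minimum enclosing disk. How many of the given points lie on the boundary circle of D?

3

The minimum enclosing circle of a finite set is fixed by two of the points (as a diameter) or three (as a circumcircle).
The minimum enclosing circle is determined by three boundary points: P, R, S.
Their circumcentre is (-293/88, 255/88) with r² = 268685/3872.
The farthest remaining point Q is at distance² 41557/3872 ≤ 268685/3872.
The points at distance exactly r from the centre are P, R, S — 3 points.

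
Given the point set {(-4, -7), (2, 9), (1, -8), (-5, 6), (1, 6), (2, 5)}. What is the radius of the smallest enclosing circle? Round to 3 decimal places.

A smallest enclosing disk is always determined by at most three of the input points on its boundary.
The minimum enclosing circle is determined by three boundary points: (-4, -7), (2, 9), (1, -8).
Their circumcentre is (5/43, 25/43) with r² = 137605/1849.
The farthest remaining point (-5, 6) is at distance² 102689/1849 ≤ 137605/1849.
r = √(137605/1849) ≈ 8.627.

8.627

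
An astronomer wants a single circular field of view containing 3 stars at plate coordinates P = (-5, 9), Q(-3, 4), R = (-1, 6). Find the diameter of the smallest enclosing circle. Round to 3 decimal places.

5.440

Side lengths²: PQ² = 29, PR² = 25, QR² = 8.
Since PQ² = 29 < 25 + 8 = 33, the triangle is acute, so the smallest enclosing circle is the circumcircle.
Circumcentre = (-51/14, 93/14), r² = 725/98.
Diameter = 2r = 2√(725/98) ≈ 5.440.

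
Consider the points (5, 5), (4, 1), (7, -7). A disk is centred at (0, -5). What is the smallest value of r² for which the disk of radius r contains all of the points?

The required radius is the distance from (0, -5) to the farthest point.
Squared distances: 125, 52, 53.
Maximum is 125, attained at (5, 5).

125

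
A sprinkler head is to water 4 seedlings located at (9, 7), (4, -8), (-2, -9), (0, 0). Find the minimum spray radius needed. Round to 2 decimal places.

9.71

By Welzl's lemma the MEC is supported by two points (diametrically opposite) or three points (on a circumcircle).
The farthest pair is (9, 7)–(-2, -9) with squared distance 377. The circle on this segment as diameter has centre (3.5, -1) and r² = 377/4 = 94.25.
Check (4, -8): distance² to centre = 49.25 ≤ 94.25, so it lies inside.
All remaining points lie in this disk, and no smaller disk contains both endpoints, so this is the minimum enclosing circle.
r = √(94.25) ≈ 9.71.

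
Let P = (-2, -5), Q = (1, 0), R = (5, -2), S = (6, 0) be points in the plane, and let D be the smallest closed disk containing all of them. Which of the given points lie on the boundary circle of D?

The minimum enclosing circle of a finite set is fixed by two of the points (as a diameter) or three (as a circumcircle).
The farthest pair is P–S with squared distance 89. The circle on this segment as diameter has centre (2, -2.5) and r² = 89/4 = 22.25.
Check Q: distance² to centre = 7.25 ≤ 22.25, so it lies inside.
All remaining points lie in this disk, and no smaller disk contains both endpoints, so this is the minimum enclosing circle.
The points at distance exactly r from the centre are P, S — 2 points.

P, S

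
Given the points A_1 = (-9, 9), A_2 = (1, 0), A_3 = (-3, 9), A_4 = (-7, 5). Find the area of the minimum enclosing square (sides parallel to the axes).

100

The bounding box has width 10 and height 9.
An axis-aligned square enclosing the set must have side ≥ max(width, height).
So the minimum side is max(10, 9) = 10.
Area = 10² = 100.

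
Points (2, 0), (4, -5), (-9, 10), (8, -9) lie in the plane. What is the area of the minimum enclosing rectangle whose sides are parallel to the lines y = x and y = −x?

In coordinates u = x + y, v = x − y the rectangle is axis-aligned; the map (x,y)→(u,v) scales areas by 2.
u-values: 2, -1, 1, -1; range = 2 − (-1) = 3.
v-values: 2, 9, -19, 17; range = 17 − (-19) = 36.
Area = (3 × 36) / 2 = 54.

54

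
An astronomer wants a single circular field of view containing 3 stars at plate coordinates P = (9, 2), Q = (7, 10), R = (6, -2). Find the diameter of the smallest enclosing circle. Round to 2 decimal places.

12.04

Side lengths²: PQ² = 68, PR² = 25, QR² = 145.
Since QR² = 145 ≥ 68 + 25 = 93, the angle opposite QR is not acute, so the smallest enclosing circle has QR as diameter.
Centre = midpoint of QR = (6.5, 4), r² = 145/4 = 36.25.
Diameter = 2r = 2√(36.25) ≈ 12.04.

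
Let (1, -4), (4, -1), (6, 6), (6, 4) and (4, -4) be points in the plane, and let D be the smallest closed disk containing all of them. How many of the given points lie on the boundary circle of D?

2

By Welzl's lemma the MEC is supported by two points (diametrically opposite) or three points (on a circumcircle).
The farthest pair is (1, -4)–(6, 6) with squared distance 125. The circle on this segment as diameter has centre (3.5, 1) and r² = 125/4 = 31.25.
Check (4, -1): distance² to centre = 4.25 ≤ 31.25, so it lies inside.
All remaining points lie in this disk, and no smaller disk contains both endpoints, so this is the minimum enclosing circle.
The points at distance exactly r from the centre are (1, -4), (6, 6) — 2 points.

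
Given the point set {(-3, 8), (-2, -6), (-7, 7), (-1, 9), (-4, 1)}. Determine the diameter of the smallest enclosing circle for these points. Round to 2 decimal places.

15.05

The minimum enclosing circle is determined by three boundary points: (-2, -6), (-7, 7), (-1, 9).
Their circumcentre is (-81/44, 67/44) with r² = 54805/968.
The farthest remaining point (-3, 8) is at distance² 41913/968 ≤ 54805/968.
Diameter = 2r = 2√(54805/968) ≈ 15.05.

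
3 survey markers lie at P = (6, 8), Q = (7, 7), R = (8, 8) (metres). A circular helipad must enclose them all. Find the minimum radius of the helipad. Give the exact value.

1

Side lengths²: PQ² = 2, PR² = 4, QR² = 2.
Since PR² = 4 ≥ 2 + 2 = 4, the angle opposite PR is not acute, so the smallest enclosing circle has PR as diameter.
Centre = midpoint of PR = (7, 8), r² = 4/4 = 1.
r = √1 = 1.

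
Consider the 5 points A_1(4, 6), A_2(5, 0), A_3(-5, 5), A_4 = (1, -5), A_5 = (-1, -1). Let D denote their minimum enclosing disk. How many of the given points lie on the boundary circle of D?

3

The minimum enclosing circle of a finite set is fixed by two of the points (as a diameter) or three (as a circumcircle).
The minimum enclosing circle is determined by three boundary points: A_1, A_3, A_4.
Their circumcentre is (-1/48, 1.1875) with r² = 45305/1152.
The farthest remaining point A_2 is at distance² 30665/1152 ≤ 45305/1152.
The points at distance exactly r from the centre are A_1, A_3, A_4 — 3 points.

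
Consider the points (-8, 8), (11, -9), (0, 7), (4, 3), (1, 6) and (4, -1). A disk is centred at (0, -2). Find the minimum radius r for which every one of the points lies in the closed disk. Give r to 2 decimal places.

The required radius is the distance from (0, -2) to the farthest point.
Squared distances: 164, 170, 81, 41, 65, 17.
Maximum is 170, attained at (11, -9).
r = √170 ≈ 13.04.

13.04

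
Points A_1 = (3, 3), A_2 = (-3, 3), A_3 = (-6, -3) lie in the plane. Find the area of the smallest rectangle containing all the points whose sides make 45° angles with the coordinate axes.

In coordinates u = x + y, v = x − y the rectangle is axis-aligned; the map (x,y)→(u,v) scales areas by 2.
u-values: 6, 0, -9; range = 6 − (-9) = 15.
v-values: 0, -6, -3; range = 0 − (-6) = 6.
Area = (15 × 6) / 2 = 45.

45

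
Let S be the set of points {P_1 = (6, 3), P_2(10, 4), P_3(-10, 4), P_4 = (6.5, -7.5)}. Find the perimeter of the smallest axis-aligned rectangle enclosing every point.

63

Width = max x − min x = 10 − (-10) = 20.
Height = max y − min y = 4 − (-7.5) = 11.5.
Perimeter = 2(20 + 11.5) = 63.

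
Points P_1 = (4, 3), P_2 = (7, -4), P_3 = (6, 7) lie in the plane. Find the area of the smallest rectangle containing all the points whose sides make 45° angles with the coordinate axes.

60

In coordinates u = x + y, v = x − y the rectangle is axis-aligned; the map (x,y)→(u,v) scales areas by 2.
u-values: 7, 3, 13; range = 13 − 3 = 10.
v-values: 1, 11, -1; range = 11 − (-1) = 12.
Area = (10 × 12) / 2 = 60.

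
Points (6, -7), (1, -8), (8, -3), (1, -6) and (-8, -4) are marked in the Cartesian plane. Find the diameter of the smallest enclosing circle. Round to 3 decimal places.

The farthest pair is (8, -3)–(-8, -4) with squared distance 257. The circle on this segment as diameter has centre (0, -3.5) and r² = 257/4 = 64.25.
Check (6, -7): distance² to centre = 48.25 ≤ 64.25, so it lies inside.
All remaining points lie in this disk, and no smaller disk contains both endpoints, so this is the minimum enclosing circle.
Diameter = 2r = 2√(64.25) ≈ 16.031.

16.031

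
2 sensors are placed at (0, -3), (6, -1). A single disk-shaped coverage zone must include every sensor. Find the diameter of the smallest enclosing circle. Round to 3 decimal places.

The smallest circle enclosing two points has them as diameter endpoints.
Centre = midpoint = (3, -2); r² = |(0, -3)−(6, -1)|²/4 = 40/4 = 10.
Diameter = 2r = 2√10 ≈ 6.325.

6.325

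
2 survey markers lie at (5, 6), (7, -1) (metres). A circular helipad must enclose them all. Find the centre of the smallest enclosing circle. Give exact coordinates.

The smallest circle enclosing two points has them as diameter endpoints.
Centre = midpoint = (6, 2.5); r² = |(5, 6)−(7, -1)|²/4 = 53/4 = 13.25.
Centre = (6, 2.5).

(6, 2.5)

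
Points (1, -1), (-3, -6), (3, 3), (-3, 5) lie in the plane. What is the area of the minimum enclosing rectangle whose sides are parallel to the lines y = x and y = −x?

82.5

In coordinates u = x + y, v = x − y the rectangle is axis-aligned; the map (x,y)→(u,v) scales areas by 2.
u-values: 0, -9, 6, 2; range = 6 − (-9) = 15.
v-values: 2, 3, 0, -8; range = 3 − (-8) = 11.
Area = (15 × 11) / 2 = 82.5.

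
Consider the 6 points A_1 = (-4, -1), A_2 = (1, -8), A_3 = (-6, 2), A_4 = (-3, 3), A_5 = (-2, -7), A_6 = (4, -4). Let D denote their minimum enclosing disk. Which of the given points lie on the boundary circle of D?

The minimum enclosing circle is determined by three boundary points: A_2, A_3, A_6.
Their circumcentre is (-115/58, -153/58) with r² = 63325/1682.
The farthest remaining point A_4 is at distance² 55205/1682 ≤ 63325/1682.
The points at distance exactly r from the centre are A_2, A_3, A_6 — 3 points.

A_2, A_3, A_6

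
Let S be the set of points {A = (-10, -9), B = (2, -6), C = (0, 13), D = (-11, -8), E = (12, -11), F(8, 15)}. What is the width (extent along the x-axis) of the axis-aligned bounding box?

23

max x = 12, min x = -11, so width = 23.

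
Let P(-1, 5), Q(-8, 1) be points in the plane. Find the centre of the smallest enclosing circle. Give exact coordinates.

(-4.5, 3)

The smallest circle enclosing two points has them as diameter endpoints.
Centre = midpoint = (-4.5, 3); r² = |PQ|²/4 = 65/4 = 16.25.
Centre = (-4.5, 3).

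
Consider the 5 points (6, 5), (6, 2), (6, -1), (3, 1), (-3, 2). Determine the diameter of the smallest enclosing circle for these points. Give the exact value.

10

The minimum enclosing circle is determined by three boundary points: (6, 5), (6, -1), (-3, 2).
Their circumcentre is (2, 2) with r² = 25.
The farthest remaining point (6, 2) is at distance² 16 ≤ 25.
Diameter = 2r = 2√25 = 10.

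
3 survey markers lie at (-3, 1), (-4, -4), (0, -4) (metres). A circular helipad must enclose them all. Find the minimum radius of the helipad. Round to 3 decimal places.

Call the three points A, B, C in the order given.
Side lengths²: AB² = 26, AC² = 34, BC² = 16.
Since AC² = 34 < 26 + 16 = 42, the triangle is acute, so the smallest enclosing circle is the circumcircle.
Circumcentre = (-2, -1.8), r² = 8.84.
r = √(8.84) ≈ 2.973.

2.973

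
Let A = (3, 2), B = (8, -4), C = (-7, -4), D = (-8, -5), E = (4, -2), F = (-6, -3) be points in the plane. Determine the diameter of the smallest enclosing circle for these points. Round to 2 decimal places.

The farthest pair is B–D with squared distance 257. The circle on this segment as diameter has centre (0, -4.5) and r² = 257/4 = 64.25.
Check A: distance² to centre = 51.25 ≤ 64.25, so it lies inside.
All remaining points lie in this disk, and no smaller disk contains both endpoints, so this is the minimum enclosing circle.
Diameter = 2r = 2√(64.25) ≈ 16.03.

16.03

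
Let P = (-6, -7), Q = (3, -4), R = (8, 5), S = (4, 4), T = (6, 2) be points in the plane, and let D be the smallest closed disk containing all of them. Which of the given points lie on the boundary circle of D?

By Welzl's lemma the MEC is supported by two points (diametrically opposite) or three points (on a circumcircle).
The farthest pair is P–R with squared distance 340. The circle on this segment as diameter has centre (1, -1) and r² = 340/4 = 85.
Check Q: distance² to centre = 13 ≤ 85, so it lies inside.
All remaining points lie in this disk, and no smaller disk contains both endpoints, so this is the minimum enclosing circle.
The points at distance exactly r from the centre are P, R — 2 points.

P, R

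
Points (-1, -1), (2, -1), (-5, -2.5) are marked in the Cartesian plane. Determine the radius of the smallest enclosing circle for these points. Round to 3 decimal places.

Call the three points A, B, C in the order given.
Side lengths²: AB² = 9, AC² = 18.25, BC² = 51.25.
Since BC² = 51.25 ≥ 18.25 + 9 = 27.25, the angle opposite BC is not acute, so the smallest enclosing circle has BC as diameter.
Centre = midpoint of BC = (-1.5, -1.75), r² = 51.25/4 = 12.8125.
r = √(12.8125) ≈ 3.579.

3.579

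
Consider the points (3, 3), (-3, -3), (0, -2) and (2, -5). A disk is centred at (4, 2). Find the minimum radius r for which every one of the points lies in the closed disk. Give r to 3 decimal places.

8.602

The required radius is the distance from (4, 2) to the farthest point.
Squared distances: 2, 74, 32, 53.
Maximum is 74, attained at (-3, -3).
r = √74 ≈ 8.602.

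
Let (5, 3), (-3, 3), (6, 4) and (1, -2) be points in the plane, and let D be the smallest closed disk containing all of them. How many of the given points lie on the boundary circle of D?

The minimum enclosing circle is determined by three boundary points: (-3, 3), (6, 4), (1, -2).
Their circumcentre is (157/98, 253/98) with r² = 102541/4802.
The farthest remaining point (5, 3) is at distance² 56285/4802 ≤ 102541/4802.
The points at distance exactly r from the centre are (-3, 3), (6, 4), (1, -2) — 3 points.

3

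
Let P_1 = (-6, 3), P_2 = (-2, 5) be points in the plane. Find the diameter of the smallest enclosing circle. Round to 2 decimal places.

The smallest circle enclosing two points has them as diameter endpoints.
Centre = midpoint = (-4, 4); r² = |P_1P_2|²/4 = 20/4 = 5.
Diameter = 2r = 2√5 ≈ 4.47.

4.47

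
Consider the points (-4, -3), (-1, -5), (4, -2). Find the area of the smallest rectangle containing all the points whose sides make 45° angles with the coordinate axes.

31.5

In coordinates u = x + y, v = x − y the rectangle is axis-aligned; the map (x,y)→(u,v) scales areas by 2.
u-values: -7, -6, 2; range = 2 − (-7) = 9.
v-values: -1, 4, 6; range = 6 − (-1) = 7.
Area = (9 × 7) / 2 = 31.5.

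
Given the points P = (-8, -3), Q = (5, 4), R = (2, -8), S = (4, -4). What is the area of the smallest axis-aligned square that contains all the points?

169

The bounding box has width 13 and height 12.
An axis-aligned square enclosing the set must have side ≥ max(width, height).
So the minimum side is max(13, 12) = 13.
Area = 13² = 169.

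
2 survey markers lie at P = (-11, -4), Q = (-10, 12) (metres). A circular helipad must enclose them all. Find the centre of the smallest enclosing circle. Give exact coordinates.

(-10.5, 4)

The smallest circle enclosing two points has them as diameter endpoints.
Centre = midpoint = (-10.5, 4); r² = |PQ|²/4 = 257/4 = 64.25.
Centre = (-10.5, 4).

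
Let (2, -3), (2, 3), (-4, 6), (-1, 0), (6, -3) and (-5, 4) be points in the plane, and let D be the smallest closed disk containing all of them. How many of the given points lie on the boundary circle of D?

2

By Welzl's lemma the MEC is supported by two points (diametrically opposite) or three points (on a circumcircle).
The farthest pair is (-4, 6)–(6, -3) with squared distance 181. The circle on this segment as diameter has centre (1, 1.5) and r² = 181/4 = 45.25.
Check (2, -3): distance² to centre = 21.25 ≤ 45.25, so it lies inside.
All remaining points lie in this disk, and no smaller disk contains both endpoints, so this is the minimum enclosing circle.
The points at distance exactly r from the centre are (-4, 6), (6, -3) — 2 points.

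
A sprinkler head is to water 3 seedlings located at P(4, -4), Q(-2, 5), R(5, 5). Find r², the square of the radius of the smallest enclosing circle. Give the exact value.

Side lengths²: PQ² = 117, PR² = 82, QR² = 49.
Since PQ² = 117 < 82 + 49 = 131, the triangle is acute, so the smallest enclosing circle is the circumcircle.
Circumcentre = (1.5, 5/6), r² = 533/18.

533/18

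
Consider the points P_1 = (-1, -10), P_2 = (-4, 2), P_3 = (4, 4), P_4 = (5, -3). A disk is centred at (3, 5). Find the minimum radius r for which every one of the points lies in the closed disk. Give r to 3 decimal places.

15.524

The required radius is the distance from (3, 5) to the farthest point.
Squared distances: 241, 58, 2, 68.
Maximum is 241, attained at P_1.
r = √241 ≈ 15.524.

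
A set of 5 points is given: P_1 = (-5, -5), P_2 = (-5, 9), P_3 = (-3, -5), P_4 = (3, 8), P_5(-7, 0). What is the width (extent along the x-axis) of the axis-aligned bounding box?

10

max x = 3, min x = -7, so width = 10.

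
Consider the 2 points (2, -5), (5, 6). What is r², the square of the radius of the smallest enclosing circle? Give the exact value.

The smallest circle enclosing two points has them as diameter endpoints.
Centre = midpoint = (3.5, 0.5); r² = |(2, -5)−(5, 6)|²/4 = 130/4 = 32.5.

32.5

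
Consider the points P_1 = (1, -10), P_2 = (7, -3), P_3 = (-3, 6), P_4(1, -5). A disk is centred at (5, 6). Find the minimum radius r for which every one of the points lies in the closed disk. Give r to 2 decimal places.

16.49

The required radius is the distance from (5, 6) to the farthest point.
Squared distances: 272, 85, 64, 137.
Maximum is 272, attained at P_1.
r = √272 ≈ 16.49.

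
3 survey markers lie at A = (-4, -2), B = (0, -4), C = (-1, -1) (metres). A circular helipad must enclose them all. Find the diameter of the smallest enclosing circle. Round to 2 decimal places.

Side lengths²: AB² = 20, AC² = 10, BC² = 10.
Since AB² = 20 ≥ 10 + 10 = 20, the angle opposite AB is not acute, so the smallest enclosing circle has AB as diameter.
Centre = midpoint of AB = (-2, -3), r² = 20/4 = 5.
Diameter = 2r = 2√5 ≈ 4.47.

4.47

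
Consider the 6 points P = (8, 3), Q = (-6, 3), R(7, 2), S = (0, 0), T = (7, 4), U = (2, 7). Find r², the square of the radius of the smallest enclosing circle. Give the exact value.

49

By Welzl's lemma the MEC is supported by two points (diametrically opposite) or three points (on a circumcircle).
The farthest pair is P–Q with squared distance 196. The circle on this segment as diameter has centre (1, 3) and r² = 196/4 = 49.
Check R: distance² to centre = 37 ≤ 49, so it lies inside.
All remaining points lie in this disk, and no smaller disk contains both endpoints, so this is the minimum enclosing circle.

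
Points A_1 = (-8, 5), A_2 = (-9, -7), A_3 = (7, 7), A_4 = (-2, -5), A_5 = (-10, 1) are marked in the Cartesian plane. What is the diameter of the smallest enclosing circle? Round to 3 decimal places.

The farthest pair is A_2–A_3 with squared distance 452. The circle on this segment as diameter has centre (-1, 0) and r² = 452/4 = 113.
Check A_1: distance² to centre = 74 ≤ 113, so it lies inside.
All remaining points lie in this disk, and no smaller disk contains both endpoints, so this is the minimum enclosing circle.
Diameter = 2r = 2√113 ≈ 21.260.

21.260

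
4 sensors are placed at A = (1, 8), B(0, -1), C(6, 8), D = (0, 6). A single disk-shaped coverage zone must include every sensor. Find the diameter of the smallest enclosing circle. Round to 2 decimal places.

A smallest enclosing disk is always determined by at most three of the input points on its boundary.
The farthest pair is B–C with squared distance 117. The circle on this segment as diameter has centre (3, 3.5) and r² = 117/4 = 29.25.
Check A: distance² to centre = 24.25 ≤ 29.25, so it lies inside.
All remaining points lie in this disk, and no smaller disk contains both endpoints, so this is the minimum enclosing circle.
Diameter = 2r = 2√(29.25) ≈ 10.82.

10.82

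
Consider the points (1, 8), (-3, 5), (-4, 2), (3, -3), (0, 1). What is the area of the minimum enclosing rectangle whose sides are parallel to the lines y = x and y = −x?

77

In coordinates u = x + y, v = x − y the rectangle is axis-aligned; the map (x,y)→(u,v) scales areas by 2.
u-values: 9, 2, -2, 0, 1; range = 9 − (-2) = 11.
v-values: -7, -8, -6, 6, -1; range = 6 − (-8) = 14.
Area = (11 × 14) / 2 = 77.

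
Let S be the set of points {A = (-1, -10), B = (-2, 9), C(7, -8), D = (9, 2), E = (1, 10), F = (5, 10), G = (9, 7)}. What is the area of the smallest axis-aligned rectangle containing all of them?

x ranges over [-2, 9], width 11.
y ranges over [-10, 10], height 20.
Area = 11 × 20 = 220.

220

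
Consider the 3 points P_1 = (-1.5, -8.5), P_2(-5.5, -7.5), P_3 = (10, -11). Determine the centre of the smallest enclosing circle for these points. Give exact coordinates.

(2.25, -9.25)

Side lengths²: P_1P_2² = 17, P_1P_3² = 138.5, P_2P_3² = 252.5.
Since P_2P_3² = 252.5 ≥ 138.5 + 17 = 155.5, the angle opposite P_2P_3 is not acute, so the smallest enclosing circle has P_2P_3 as diameter.
Centre = midpoint of P_2P_3 = (2.25, -9.25), r² = 252.5/4 = 63.125.
Centre = (2.25, -9.25).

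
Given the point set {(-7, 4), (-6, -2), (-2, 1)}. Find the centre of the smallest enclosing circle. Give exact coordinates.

(-95/18, 65/54)

Call the three points A, B, C in the order given.
Side lengths²: AB² = 37, AC² = 34, BC² = 25.
Since AB² = 37 < 34 + 25 = 59, the triangle is acute, so the smallest enclosing circle is the circumcircle.
Circumcentre = (-95/18, 65/54), r² = 15725/1458.
Centre = (-95/18, 65/54).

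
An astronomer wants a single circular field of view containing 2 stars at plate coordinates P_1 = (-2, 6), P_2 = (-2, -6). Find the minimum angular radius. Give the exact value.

The smallest circle enclosing two points has them as diameter endpoints.
Centre = midpoint = (-2, 0); r² = |P_1P_2|²/4 = 144/4 = 36.
r = √36 = 6.

6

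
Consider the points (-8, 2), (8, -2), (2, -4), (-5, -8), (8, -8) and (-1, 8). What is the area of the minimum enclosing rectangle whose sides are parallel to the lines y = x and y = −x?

260

In coordinates u = x + y, v = x − y the rectangle is axis-aligned; the map (x,y)→(u,v) scales areas by 2.
u-values: -6, 6, -2, -13, 0, 7; range = 7 − (-13) = 20.
v-values: -10, 10, 6, 3, 16, -9; range = 16 − (-10) = 26.
Area = (20 × 26) / 2 = 260.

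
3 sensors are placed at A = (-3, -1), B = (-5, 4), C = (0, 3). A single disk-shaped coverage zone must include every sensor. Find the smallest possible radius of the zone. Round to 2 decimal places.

Side lengths²: AB² = 29, AC² = 25, BC² = 26.
Since AB² = 29 < 26 + 25 = 51, the triangle is acute, so the smallest enclosing circle is the circumcircle.
Circumcentre = (-129/46, 91/46), r² = 9425/1058.
r = √(9425/1058) ≈ 2.98.

2.98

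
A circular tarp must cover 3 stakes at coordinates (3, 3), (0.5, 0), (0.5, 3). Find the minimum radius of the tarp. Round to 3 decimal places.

Call the three points A, B, C in the order given.
Side lengths²: AB² = 15.25, AC² = 6.25, BC² = 9.
Since AB² = 15.25 ≥ 9 + 6.25 = 15.25, the angle opposite AB is not acute, so the smallest enclosing circle has AB as diameter.
Centre = midpoint of AB = (1.75, 1.5), r² = 15.25/4 = 3.8125.
r = √(3.8125) ≈ 1.953.

1.953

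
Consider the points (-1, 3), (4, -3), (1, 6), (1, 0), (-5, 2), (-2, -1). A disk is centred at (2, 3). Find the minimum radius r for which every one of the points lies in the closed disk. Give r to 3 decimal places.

The required radius is the distance from (2, 3) to the farthest point.
Squared distances: 9, 40, 10, 10, 50, 32.
Maximum is 50, attained at (-5, 2).
r = √50 ≈ 7.071.

7.071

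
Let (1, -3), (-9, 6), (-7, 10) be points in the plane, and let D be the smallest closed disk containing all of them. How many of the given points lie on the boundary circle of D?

2

Call the three points A, B, C in the order given.
Side lengths²: AB² = 181, AC² = 233, BC² = 20.
Since AC² = 233 ≥ 181 + 20 = 201, the angle opposite AC is not acute, so the smallest enclosing circle has AC as diameter.
Centre = midpoint of AC = (-3, 3.5), r² = 233/4 = 58.25.
The points at distance exactly r from the centre are (1, -3), (-7, 10) — 2 points.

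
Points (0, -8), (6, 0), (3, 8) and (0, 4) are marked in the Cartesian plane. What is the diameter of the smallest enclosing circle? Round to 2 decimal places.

16.28

The minimum enclosing circle of a finite set is fixed by two of the points (as a diameter) or three (as a circumcircle).
The farthest pair is (0, -8)–(3, 8) with squared distance 265. The circle on this segment as diameter has centre (1.5, 0) and r² = 265/4 = 66.25.
Check (6, 0): distance² to centre = 20.25 ≤ 66.25, so it lies inside.
All remaining points lie in this disk, and no smaller disk contains both endpoints, so this is the minimum enclosing circle.
Diameter = 2r = 2√(66.25) ≈ 16.28.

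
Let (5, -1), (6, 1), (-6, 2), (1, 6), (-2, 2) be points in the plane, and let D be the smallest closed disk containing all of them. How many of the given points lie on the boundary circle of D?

2

By Welzl's lemma the MEC is supported by two points (diametrically opposite) or three points (on a circumcircle).
The farthest pair is (6, 1)–(-6, 2) with squared distance 145. The circle on this segment as diameter has centre (0, 1.5) and r² = 145/4 = 36.25.
Check (5, -1): distance² to centre = 31.25 ≤ 36.25, so it lies inside.
All remaining points lie in this disk, and no smaller disk contains both endpoints, so this is the minimum enclosing circle.
The points at distance exactly r from the centre are (6, 1), (-6, 2) — 2 points.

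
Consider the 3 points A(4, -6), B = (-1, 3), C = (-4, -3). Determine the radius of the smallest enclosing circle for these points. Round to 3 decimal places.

Side lengths²: AB² = 106, AC² = 73, BC² = 45.
Since AB² = 106 < 73 + 45 = 118, the triangle is acute, so the smallest enclosing circle is the circumcircle.
Circumcentre = (39/38, -67/38), r² = 19345/722.
r = √(19345/722) ≈ 5.176.

5.176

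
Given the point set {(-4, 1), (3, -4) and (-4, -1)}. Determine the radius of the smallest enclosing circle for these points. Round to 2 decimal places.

Call the three points A, B, C in the order given.
Side lengths²: AB² = 74, AC² = 4, BC² = 58.
Since AB² = 74 ≥ 58 + 4 = 62, the angle opposite AB is not acute, so the smallest enclosing circle has AB as diameter.
Centre = midpoint of AB = (-0.5, -1.5), r² = 74/4 = 18.5.
r = √(18.5) ≈ 4.30.

4.30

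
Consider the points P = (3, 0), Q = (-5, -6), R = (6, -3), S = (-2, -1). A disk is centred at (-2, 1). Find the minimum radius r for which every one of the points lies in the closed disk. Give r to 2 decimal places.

8.94

The required radius is the distance from (-2, 1) to the farthest point.
Squared distances: 26, 58, 80, 4.
Maximum is 80, attained at R.
r = √80 ≈ 8.94.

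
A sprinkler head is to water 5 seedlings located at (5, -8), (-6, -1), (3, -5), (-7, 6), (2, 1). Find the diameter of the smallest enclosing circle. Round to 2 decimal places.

The farthest pair is (5, -8)–(-7, 6) with squared distance 340. The circle on this segment as diameter has centre (-1, -1) and r² = 340/4 = 85.
Check (-6, -1): distance² to centre = 25 ≤ 85, so it lies inside.
All remaining points lie in this disk, and no smaller disk contains both endpoints, so this is the minimum enclosing circle.
Diameter = 2r = 2√85 ≈ 18.44.

18.44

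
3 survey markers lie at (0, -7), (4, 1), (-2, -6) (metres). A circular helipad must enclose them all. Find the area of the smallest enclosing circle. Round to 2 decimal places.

66.76

Call the three points A, B, C in the order given.
Side lengths²: AB² = 80, AC² = 5, BC² = 85.
Since BC² = 85 ≥ 80 + 5 = 85, the angle opposite BC is not acute, so the smallest enclosing circle has BC as diameter.
Centre = midpoint of BC = (1, -2.5), r² = 85/4 = 21.25.
Area = π·r² = π·21.25 ≈ 66.76.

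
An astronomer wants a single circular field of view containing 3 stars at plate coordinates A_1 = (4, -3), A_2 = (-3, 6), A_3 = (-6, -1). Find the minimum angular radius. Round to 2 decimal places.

Side lengths²: A_1A_2² = 130, A_1A_3² = 104, A_2A_3² = 58.
Since A_1A_2² = 130 < 104 + 58 = 162, the triangle is acute, so the smallest enclosing circle is the circumcircle.
Circumcentre = (-17/38, 29/38), r² = 24505/722.
r = √(24505/722) ≈ 5.83.

5.83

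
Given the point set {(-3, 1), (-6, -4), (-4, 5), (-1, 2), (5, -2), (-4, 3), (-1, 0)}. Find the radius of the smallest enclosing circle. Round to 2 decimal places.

A smallest enclosing disk is always determined by at most three of the input points on its boundary.
The minimum enclosing circle is determined by three boundary points: (-6, -4), (-4, 5), (5, -2).
Their circumcentre is (-37/38, -15/38) with r² = 27625/722.
The farthest remaining point (-4, 3) is at distance² 14933/722 ≤ 27625/722.
r = √(27625/722) ≈ 6.19.

6.19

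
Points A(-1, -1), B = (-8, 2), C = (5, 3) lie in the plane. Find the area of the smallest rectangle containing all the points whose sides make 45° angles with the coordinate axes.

In coordinates u = x + y, v = x − y the rectangle is axis-aligned; the map (x,y)→(u,v) scales areas by 2.
u-values: -2, -6, 8; range = 8 − (-6) = 14.
v-values: 0, -10, 2; range = 2 − (-10) = 12.
Area = (14 × 12) / 2 = 84.

84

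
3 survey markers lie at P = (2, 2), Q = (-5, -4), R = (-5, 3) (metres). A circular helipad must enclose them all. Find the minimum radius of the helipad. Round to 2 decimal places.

Side lengths²: PQ² = 85, PR² = 50, QR² = 49.
Since PQ² = 85 < 50 + 49 = 99, the triangle is acute, so the smallest enclosing circle is the circumcircle.
Circumcentre = (-27/14, -0.5), r² = 2125/98.
r = √(2125/98) ≈ 4.66.

4.66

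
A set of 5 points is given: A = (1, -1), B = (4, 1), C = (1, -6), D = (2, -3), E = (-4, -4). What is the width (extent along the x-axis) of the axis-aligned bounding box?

max x = 4, min x = -4, so width = 8.

8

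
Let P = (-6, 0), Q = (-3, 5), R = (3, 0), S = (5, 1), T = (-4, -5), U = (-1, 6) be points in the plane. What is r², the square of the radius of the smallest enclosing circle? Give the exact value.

The minimum enclosing circle is determined by three boundary points: S, T, U.
Their circumcentre is (-47/54, 1/18) with r² = 51545/1458.
The farthest remaining point Q is at distance² 42257/1458 ≤ 51545/1458.

51545/1458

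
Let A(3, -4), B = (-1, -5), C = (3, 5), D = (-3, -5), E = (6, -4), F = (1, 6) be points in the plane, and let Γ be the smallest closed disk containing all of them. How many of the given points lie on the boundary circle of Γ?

3

The minimum enclosing circle of a finite set is fixed by two of the points (as a diameter) or three (as a circumcircle).
The minimum enclosing circle is determined by three boundary points: D, E, F.
Their circumcentre is (39/38, -9/38) with r² = 28085/722.
The farthest remaining point C is at distance² 22613/722 ≤ 28085/722.
The points at distance exactly r from the centre are D, E, F — 3 points.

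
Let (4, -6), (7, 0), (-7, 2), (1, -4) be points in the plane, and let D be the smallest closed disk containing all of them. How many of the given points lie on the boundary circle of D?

3

The minimum enclosing circle of a finite set is fixed by two of the points (as a diameter) or three (as a circumcircle).
The minimum enclosing circle is determined by three boundary points: (4, -6), (7, 0), (-7, 2).
Their circumcentre is (-1/6, -1/6) with r² = 925/18.
The farthest remaining point (1, -4) is at distance² 289/18 ≤ 925/18.
The points at distance exactly r from the centre are (4, -6), (7, 0), (-7, 2) — 3 points.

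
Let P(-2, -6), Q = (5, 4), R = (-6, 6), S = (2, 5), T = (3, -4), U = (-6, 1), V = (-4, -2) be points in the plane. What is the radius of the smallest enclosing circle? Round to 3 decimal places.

The minimum enclosing circle is determined by three boundary points: P, Q, R.
Their circumcentre is (-77/62, 57/62) with r² = 93125/1922.
The farthest remaining point T is at distance² 81097/1922 ≤ 93125/1922.
r = √(93125/1922) ≈ 6.961.

6.961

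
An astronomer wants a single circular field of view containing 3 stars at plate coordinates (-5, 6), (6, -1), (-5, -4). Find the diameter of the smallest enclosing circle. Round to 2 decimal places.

Call the three points A, B, C in the order given.
Side lengths²: AB² = 170, AC² = 100, BC² = 130.
Since AB² = 170 < 130 + 100 = 230, the triangle is acute, so the smallest enclosing circle is the circumcircle.
Circumcentre = (-5/11, 1), r² = 5525/121.
Diameter = 2r = 2√(5525/121) ≈ 13.51.

13.51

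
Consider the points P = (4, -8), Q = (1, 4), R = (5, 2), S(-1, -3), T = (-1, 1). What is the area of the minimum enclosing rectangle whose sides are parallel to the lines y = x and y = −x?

82.5

In coordinates u = x + y, v = x − y the rectangle is axis-aligned; the map (x,y)→(u,v) scales areas by 2.
u-values: -4, 5, 7, -4, 0; range = 7 − (-4) = 11.
v-values: 12, -3, 3, 2, -2; range = 12 − (-3) = 15.
Area = (11 × 15) / 2 = 82.5.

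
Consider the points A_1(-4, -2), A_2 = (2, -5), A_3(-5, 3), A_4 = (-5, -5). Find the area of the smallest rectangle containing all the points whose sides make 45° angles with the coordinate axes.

In coordinates u = x + y, v = x − y the rectangle is axis-aligned; the map (x,y)→(u,v) scales areas by 2.
u-values: -6, -3, -2, -10; range = -2 − (-10) = 8.
v-values: -2, 7, -8, 0; range = 7 − (-8) = 15.
Area = (8 × 15) / 2 = 60.

60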